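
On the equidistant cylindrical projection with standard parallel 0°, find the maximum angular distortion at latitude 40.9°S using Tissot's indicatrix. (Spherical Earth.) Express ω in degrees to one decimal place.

Plate carrée maps x = Rλ, y = Rφ. The meridian scale is h = 1 and the parallel scale is k = 1/cos φ = sec φ.
At 40.9°: h = 1.000, k = 1.323; principal scales a = 1.323, b = 1.000.
sin(ω/2) = (a − b)/(a + b) = 0.3230/2.323 = 0.1390, so ω = 2 arcsin(0.1390) ≈ 16.0°.

16.0°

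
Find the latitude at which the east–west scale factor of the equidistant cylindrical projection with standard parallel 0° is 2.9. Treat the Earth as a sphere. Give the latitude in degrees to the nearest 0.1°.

69.8°

Plate carrée: h = 1, k = sec φ along parallels.
sec φ = 2.9  ⇒  cos φ = 0.3448  ⇒  φ ≈ 69.8°.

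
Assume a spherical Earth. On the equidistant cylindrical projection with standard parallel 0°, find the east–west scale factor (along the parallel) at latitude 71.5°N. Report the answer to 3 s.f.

3.15

Plate carrée maps x = Rλ, y = Rφ. The meridian scale is h = 1 and the parallel scale is k = 1/cos φ = sec φ.
k = 1/cos 71.5° = 1/0.3173 = 3.152.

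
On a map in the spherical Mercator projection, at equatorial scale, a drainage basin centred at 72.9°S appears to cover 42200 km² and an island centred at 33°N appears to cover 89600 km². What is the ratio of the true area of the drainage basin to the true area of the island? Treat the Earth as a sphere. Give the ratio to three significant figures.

0.0579

Since Mercator area scale is 1/cos²φ, the true area equals the apparent area multiplied by cos²φ.
True area of drainage basin: 42200 × cos²(72.9°) = 42200 × 0.08646 = 3649 km².
True area of island: 89600 × cos²(33°) = 89600 × 0.7034 = 63020 km².
Ratio = 3649 / 63020 ≈ 0.0579.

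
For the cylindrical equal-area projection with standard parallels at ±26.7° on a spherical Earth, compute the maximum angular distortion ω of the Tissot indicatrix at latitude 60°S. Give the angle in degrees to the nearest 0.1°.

For cylindrical equal-area with standard parallel φ₀, h = cos φ / cos φ₀ and k = cos φ₀ / cos φ, so h·k = 1.
At 60°: h = 0.5597, k = 1.787; principal scales a = 1.787, b = 0.5597.
sin(ω/2) = (a − b)/(a + b) = 1.227/2.346 = 0.5230, so ω = 2 arcsin(0.5230) ≈ 63.1°.

63.1°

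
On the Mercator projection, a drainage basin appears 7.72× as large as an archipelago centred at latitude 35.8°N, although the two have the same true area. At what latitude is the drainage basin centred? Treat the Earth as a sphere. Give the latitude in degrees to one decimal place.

73.0°

On Mercator, (apparent₁)/(apparent₂) = sec²φ₁ / sec²φ₂ when true areas are equal.
cos²φ₂ / cos²φ₁ = 7.72  ⇒  cos φ₁ = cos 35.8° / √7.72 = 0.8111/2.778 = 0.2919.
φ₁ = arccos(0.2919) ≈ 73.0°.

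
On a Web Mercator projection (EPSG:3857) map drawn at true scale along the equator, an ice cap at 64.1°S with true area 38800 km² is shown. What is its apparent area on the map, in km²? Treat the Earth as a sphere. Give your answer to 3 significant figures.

203000 km²

Mercator is conformal, so the point scale is isotropic: h = k = sec φ = 1/cos φ.
Areal scale = k² = sec²φ = 1/cos²(64.1°) = 1/0.4368² = 5.241.
Apparent area = 38800 × 5.241 ≈ 203000 km².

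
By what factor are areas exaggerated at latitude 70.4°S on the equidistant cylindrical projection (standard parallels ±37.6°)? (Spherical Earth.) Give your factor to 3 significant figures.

The equidistant cylindrical projection with φ₀ = 37.6° has h = 1 (meridians true) and k = cos φ₀ / cos φ along parallels.
Areal scale = h·k = 1 × cos φ₀ / cos φ; at 70.4°, h = 1.000, k = 2.362, so h·k = 2.362.

2.36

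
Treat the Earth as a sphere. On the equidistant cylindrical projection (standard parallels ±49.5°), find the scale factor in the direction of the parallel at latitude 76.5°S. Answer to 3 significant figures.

2.78

In the equirectangular projection with standard parallel φ₀ = 49.5° (x = Rλ cos φ₀, y = Rφ), meridians are true-scale (h = 1) and the parallel scale is k = cos φ₀ / cos φ.
k = cos 49.5° / cos 76.5° = 0.6494/0.2334 = 2.782.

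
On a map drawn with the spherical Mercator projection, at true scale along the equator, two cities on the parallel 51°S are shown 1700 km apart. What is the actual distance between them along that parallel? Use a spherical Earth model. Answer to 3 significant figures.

Mercator is conformal, so the point scale is isotropic: h = k = sec φ = 1/cos φ.
Along the parallel at 51°, map distances are exaggerated by k = sec 51° = 1.589.
True distance = 1700 / 1.589 = 1700 × cos 51° ≈ 1070 km.

1070 km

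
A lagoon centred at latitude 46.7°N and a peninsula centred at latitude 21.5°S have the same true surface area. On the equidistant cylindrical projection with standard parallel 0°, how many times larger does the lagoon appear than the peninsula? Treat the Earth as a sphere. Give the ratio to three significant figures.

1.36

For the equirectangular projection with φ₀ = 0 (plate carrée), h = 1 along meridians and k = sec φ along parallels.
Areal scale at 46.7°: h·k = 1.000 × 1.458 = 1.458.
Areal scale at 21.5°: h·k = 1.000 × 1.075 = 1.075.
Ratio = 1.458/1.075 ≈ 1.36.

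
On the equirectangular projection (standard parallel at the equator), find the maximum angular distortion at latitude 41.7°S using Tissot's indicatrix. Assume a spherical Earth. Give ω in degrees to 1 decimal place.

16.7°

Plate carrée maps x = Rλ, y = Rφ. The meridian scale is h = 1 and the parallel scale is k = 1/cos φ = sec φ.
At 41.7°: h = 1.000, k = 1.339; principal scales a = 1.339, b = 1.000.
sin(ω/2) = (a − b)/(a + b) = 0.3393/2.339 = 0.1451, so ω = 2 arcsin(0.1451) ≈ 16.7°.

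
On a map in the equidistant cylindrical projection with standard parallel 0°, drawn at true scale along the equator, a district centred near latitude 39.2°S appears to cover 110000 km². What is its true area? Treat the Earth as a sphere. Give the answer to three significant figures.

For the equirectangular projection with φ₀ = 0 (plate carrée), h = 1 along meridians and k = sec φ along parallels.
Areal scale = h·k = 1 × sec φ; at 39.2°, h = 1.000, k = 1.290, so h·k = 1.290.
True area = apparent / (areal scale) = 110000 / 1.290 ≈ 85200 km².

85200 km²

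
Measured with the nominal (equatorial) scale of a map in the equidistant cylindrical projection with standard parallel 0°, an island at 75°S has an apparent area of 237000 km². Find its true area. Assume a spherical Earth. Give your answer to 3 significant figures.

61300 km²

For the equirectangular projection with φ₀ = 0 (plate carrée), h = 1 along meridians and k = sec φ along parallels.
Areal scale = h·k = 1 × sec φ; at 75°, h = 1.000, k = 3.864, so h·k = 3.864.
True area = apparent / (areal scale) = 237000 / 3.864 ≈ 61300 km².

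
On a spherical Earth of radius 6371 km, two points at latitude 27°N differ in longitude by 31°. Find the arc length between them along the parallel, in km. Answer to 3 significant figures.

3070 km

Arc length along a parallel = R cos φ · Δλ (with Δλ in radians).
= 6371 × cos 27° × (31° × π/180) = 6371 × 0.8910 × 0.5411 ≈ 3070 km.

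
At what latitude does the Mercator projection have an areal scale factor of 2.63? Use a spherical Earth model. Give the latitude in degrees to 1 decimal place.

Mercator areal scale is sec²φ.
sec²φ = 2.63  ⇒  cos²φ = 0.3802  ⇒  cos φ = 0.6166.
φ = arccos(0.6166) ≈ 51.9°.

51.9°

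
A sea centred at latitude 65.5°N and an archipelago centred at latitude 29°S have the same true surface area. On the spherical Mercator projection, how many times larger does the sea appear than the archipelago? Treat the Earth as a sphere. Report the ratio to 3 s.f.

4.45

On Mercator, area is exaggerated by sec²φ = 1/cos²φ.
At 65.5°: sec²(65.5°) = 1/0.4147² = 5.815.
At 29°: sec²(29°) = 1/0.8746² = 1.307.
Ratio = 5.815/1.307 = cos²(29°)/cos²(65.5°) ≈ 4.45.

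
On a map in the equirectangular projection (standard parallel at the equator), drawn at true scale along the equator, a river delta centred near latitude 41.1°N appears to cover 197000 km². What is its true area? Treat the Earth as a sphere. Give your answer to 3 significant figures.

For the equirectangular projection with φ₀ = 0 (plate carrée), h = 1 along meridians and k = sec φ along parallels.
Areal scale = h·k = 1 × sec φ; at 41.1°, h = 1.000, k = 1.327, so h·k = 1.327.
True area = apparent / (areal scale) = 197000 / 1.327 ≈ 148000 km².

148000 km²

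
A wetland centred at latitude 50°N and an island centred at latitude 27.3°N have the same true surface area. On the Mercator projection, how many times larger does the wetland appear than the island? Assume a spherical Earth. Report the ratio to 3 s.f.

Mercator is conformal with k = sec φ, so areal scale = k² = sec²φ.
At 50°: sec²(50°) = 1/0.6428² = 2.420.
At 27.3°: sec²(27.3°) = 1/0.8886² = 1.266.
Ratio = 2.420/1.266 = cos²(27.3°)/cos²(50°) ≈ 1.91.

1.91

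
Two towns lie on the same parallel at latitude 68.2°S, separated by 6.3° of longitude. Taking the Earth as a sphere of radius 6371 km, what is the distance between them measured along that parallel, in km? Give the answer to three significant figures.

260 km

Arc length along a parallel = R cos φ · Δλ (with Δλ in radians).
= 6371 × cos 68.2° × (6.3° × π/180) = 6371 × 0.3714 × 0.1100 ≈ 260 km.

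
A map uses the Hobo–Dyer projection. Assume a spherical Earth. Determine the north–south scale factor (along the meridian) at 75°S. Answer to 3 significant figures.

0.326

The Hobo–Dyer projection is cylindrical equal-area with φ₀ = 37.5°. A cylindrical equal-area projection with standard parallel φ₀ has meridian scale h = cos φ / cos φ₀ and parallel scale k = cos φ₀ / cos φ (so areas are preserved, h·k = 1).
h = cos 75° / cos 37.5° = 0.2588/0.7934 = 0.3262.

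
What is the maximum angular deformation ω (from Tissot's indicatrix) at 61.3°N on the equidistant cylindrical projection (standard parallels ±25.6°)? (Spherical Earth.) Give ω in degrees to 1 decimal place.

The equidistant cylindrical projection with φ₀ = 25.6° has h = 1 (meridians true) and k = cos φ₀ / cos φ along parallels.
At 61.3°: h = 1.000, k = 1.878; principal scales a = 1.878, b = 1.000.
sin(ω/2) = (a − b)/(a + b) = 0.8779/2.878 = 0.3051, so ω = 2 arcsin(0.3051) ≈ 35.5°.

35.5°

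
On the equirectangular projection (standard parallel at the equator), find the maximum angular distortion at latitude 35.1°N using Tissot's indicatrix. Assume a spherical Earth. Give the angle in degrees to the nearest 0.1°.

Plate carrée maps x = Rλ, y = Rφ. The meridian scale is h = 1 and the parallel scale is k = 1/cos φ = sec φ.
At 35.1°: h = 1.000, k = 1.222; principal scales a = 1.222, b = 1.000.
sin(ω/2) = (a − b)/(a + b) = 0.2223/2.222 = 0.1000, so ω = 2 arcsin(0.1000) ≈ 11.5°.

11.5°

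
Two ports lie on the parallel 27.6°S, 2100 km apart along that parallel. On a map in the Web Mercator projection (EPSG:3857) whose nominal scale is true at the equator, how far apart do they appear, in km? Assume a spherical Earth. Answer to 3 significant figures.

For Mercator, h = k = sec φ (a conformal cylindrical projection has a single point scale, 1/cos φ).
Along the parallel, k = sec 27.6° = 1/0.8862 = 1.128.
Map distance = 2100 × 1.128 ≈ 2370 km.

2370 km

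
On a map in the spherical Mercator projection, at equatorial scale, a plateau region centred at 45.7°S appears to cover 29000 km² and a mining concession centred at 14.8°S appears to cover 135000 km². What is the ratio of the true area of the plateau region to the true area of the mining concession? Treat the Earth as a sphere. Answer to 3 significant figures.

0.112

Mercator's areal exaggeration is sec²φ; hence true area = (apparent area) · cos²φ.
True area of plateau region: 29000 × cos²(45.7°) = 29000 × 0.4878 = 14150 km².
True area of mining concession: 135000 × cos²(14.8°) = 135000 × 0.9347 = 126200 km².
Ratio = 14150 / 126200 ≈ 0.112.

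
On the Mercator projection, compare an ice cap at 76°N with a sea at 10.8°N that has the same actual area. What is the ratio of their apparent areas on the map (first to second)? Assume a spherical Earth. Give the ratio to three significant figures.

16.5

Mercator areal scale is sec²φ.
At 76°: sec²(76°) = 1/0.2419² = 17.09.
At 10.8°: sec²(10.8°) = 1/0.9823² = 1.036.
Ratio = 17.09/1.036 = cos²(10.8°)/cos²(76°) ≈ 16.5.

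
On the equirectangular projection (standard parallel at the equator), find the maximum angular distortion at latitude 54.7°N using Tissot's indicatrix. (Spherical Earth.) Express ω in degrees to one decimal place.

For the equirectangular projection with φ₀ = 0 (plate carrée), h = 1 along meridians and k = sec φ along parallels.
At 54.7°: h = 1.000, k = 1.731; principal scales a = 1.731, b = 1.000.
sin(ω/2) = (a − b)/(a + b) = 0.7305/2.731 = 0.2675, so ω = 2 arcsin(0.2675) ≈ 31.0°.

31.0°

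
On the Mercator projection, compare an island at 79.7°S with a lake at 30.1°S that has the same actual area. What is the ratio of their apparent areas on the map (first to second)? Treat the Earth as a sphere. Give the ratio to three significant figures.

23.4

Mercator is conformal with k = sec φ, so areal scale = k² = sec²φ.
At 79.7°: sec²(79.7°) = 1/0.1788² = 31.28.
At 30.1°: sec²(30.1°) = 1/0.8652² = 1.336.
Ratio = 31.28/1.336 = cos²(30.1°)/cos²(79.7°) ≈ 23.4.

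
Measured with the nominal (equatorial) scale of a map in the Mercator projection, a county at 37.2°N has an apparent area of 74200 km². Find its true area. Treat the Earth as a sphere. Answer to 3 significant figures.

Mercator is conformal, so the point scale is isotropic: h = k = sec φ = 1/cos φ.
Areal scale = k² = sec²φ = 1/cos²(37.2°) = 1/0.7965² = 1.576.
True area = apparent / (areal scale) = 74200 / 1.576 ≈ 47100 km².

47100 km²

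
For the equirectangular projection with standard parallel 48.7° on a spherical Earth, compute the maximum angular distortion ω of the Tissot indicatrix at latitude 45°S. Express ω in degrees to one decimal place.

The equidistant cylindrical projection with φ₀ = 48.7° has h = 1 (meridians true) and k = cos φ₀ / cos φ along parallels.
At 45°: h = 1.000, k = 0.9334; principal scales a = 1.000, b = 0.9334.
sin(ω/2) = (a − b)/(a + b) = 0.06662/1.933 = 0.03446, so ω = 2 arcsin(0.03446) ≈ 3.9°.

3.9°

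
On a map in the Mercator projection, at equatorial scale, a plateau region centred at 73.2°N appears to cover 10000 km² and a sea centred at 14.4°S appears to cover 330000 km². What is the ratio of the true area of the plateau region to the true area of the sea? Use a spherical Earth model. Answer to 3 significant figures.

Mercator's areal exaggeration is sec²φ; hence true area = (apparent area) · cos²φ.
True area of plateau region: 10000 × cos²(73.2°) = 10000 × 0.08354 = 835.4 km².
True area of sea: 330000 × cos²(14.4°) = 330000 × 0.9382 = 309600 km².
Ratio = 835.4 / 309600 ≈ 0.00270.

0.00270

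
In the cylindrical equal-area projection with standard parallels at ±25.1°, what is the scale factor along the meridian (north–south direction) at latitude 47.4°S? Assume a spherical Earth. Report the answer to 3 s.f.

0.747

Cylindrical equal-area (φ₀ = 25.1°): h = cos φ / cos 25.1° along meridians, k = cos 25.1° / cos φ along parallels; h·k = 1.
h = cos 47.4° / cos 25.1° = 0.6769/0.9056 = 0.7475.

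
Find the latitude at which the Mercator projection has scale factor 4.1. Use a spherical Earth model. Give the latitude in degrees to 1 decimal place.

75.9°

Mercator scale is k = sec φ = 1/cos φ.
1/cos φ = 4.1  ⇒  cos φ = 0.2439  ⇒  φ = arccos(0.2439) ≈ 75.9°.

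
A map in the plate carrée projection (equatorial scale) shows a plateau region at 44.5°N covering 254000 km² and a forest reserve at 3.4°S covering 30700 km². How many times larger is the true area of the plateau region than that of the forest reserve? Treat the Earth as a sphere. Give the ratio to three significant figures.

5.91

On the plate carrée, areal scale = h·k = 1 × sec φ, so true area = apparent × cos φ.
True area of plateau region: 254000 × cos(44.5°) = 254000 × 0.7133 = 181200 km².
True area of forest reserve: 30700 × cos(3.4°) = 30700 × 0.9982 = 30650 km².
Ratio = 181200 / 30650 ≈ 5.91.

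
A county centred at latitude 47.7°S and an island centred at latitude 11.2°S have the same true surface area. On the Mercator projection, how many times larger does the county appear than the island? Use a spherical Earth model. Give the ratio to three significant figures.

2.12

Mercator areal scale is sec²φ.
At 47.7°: sec²(47.7°) = 1/0.6730² = 2.208.
At 11.2°: sec²(11.2°) = 1/0.9810² = 1.039.
Ratio = 2.208/1.039 = cos²(11.2°)/cos²(47.7°) ≈ 2.12.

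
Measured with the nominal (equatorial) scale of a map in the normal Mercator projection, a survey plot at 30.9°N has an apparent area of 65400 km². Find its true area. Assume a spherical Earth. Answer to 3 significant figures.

For Mercator, h = k = sec φ (a conformal cylindrical projection has a single point scale, 1/cos φ).
Areal scale = k² = sec²φ = 1/cos²(30.9°) = 1/0.8581² = 1.358.
True area = apparent / (areal scale) = 65400 / 1.358 ≈ 48200 km².

48200 km²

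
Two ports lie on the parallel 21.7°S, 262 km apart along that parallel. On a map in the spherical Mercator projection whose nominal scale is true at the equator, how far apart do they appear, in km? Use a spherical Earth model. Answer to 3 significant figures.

For Mercator, h = k = sec φ (a conformal cylindrical projection has a single point scale, 1/cos φ).
Along the parallel, k = sec 21.7° = 1/0.9291 = 1.076.
Map distance = 262 × 1.076 ≈ 282 km.

282 km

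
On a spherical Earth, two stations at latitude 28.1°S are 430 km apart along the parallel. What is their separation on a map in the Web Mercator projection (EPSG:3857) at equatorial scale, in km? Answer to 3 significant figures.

Mercator is conformal, so the point scale is isotropic: h = k = sec φ = 1/cos φ.
Along the parallel, k = sec 28.1° = 1/0.8821 = 1.134.
Map distance = 430 × 1.134 ≈ 487 km.

487 km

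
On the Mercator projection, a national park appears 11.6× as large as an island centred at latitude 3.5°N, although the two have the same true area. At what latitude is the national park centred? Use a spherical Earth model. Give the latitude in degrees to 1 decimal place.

73.0°

Mercator areal scale is sec²φ, so apparent-area ratio = sec²φ₁ / sec²φ₂ = cos²φ₂ / cos²φ₁.
cos²φ₂ / cos²φ₁ = 11.6  ⇒  cos φ₁ = cos 3.5° / √11.6 = 0.9981/3.406 = 0.2931.
φ₁ = arccos(0.2931) ≈ 73.0°.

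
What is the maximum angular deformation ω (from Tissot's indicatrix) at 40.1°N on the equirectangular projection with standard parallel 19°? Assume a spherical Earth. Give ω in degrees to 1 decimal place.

12.1°

In the equirectangular projection with standard parallel φ₀ = 19° (x = Rλ cos φ₀, y = Rφ), meridians are true-scale (h = 1) and the parallel scale is k = cos φ₀ / cos φ.
At 40.1°: h = 1.000, k = 1.236; principal scales a = 1.236, b = 1.000.
sin(ω/2) = (a − b)/(a + b) = 0.2361/2.236 = 0.1056, so ω = 2 arcsin(0.1056) ≈ 12.1°.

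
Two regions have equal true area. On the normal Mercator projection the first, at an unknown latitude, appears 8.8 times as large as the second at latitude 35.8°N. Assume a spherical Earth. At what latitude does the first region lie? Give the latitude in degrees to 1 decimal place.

On Mercator, (apparent₁)/(apparent₂) = sec²φ₁ / sec²φ₂ when true areas are equal.
cos²φ₂ / cos²φ₁ = 8.8  ⇒  cos φ₁ = cos 35.8° / √8.8 = 0.8111/2.966 = 0.2734.
φ₁ = arccos(0.2734) ≈ 74.1°.

74.1°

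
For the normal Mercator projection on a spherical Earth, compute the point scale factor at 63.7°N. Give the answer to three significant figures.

The Mercator projection is conformal; its linear scale factor is the same in every direction and equals sec φ = 1/cos φ.
k = 1/cos 63.7° = 1/0.4431 = 2.257.

2.26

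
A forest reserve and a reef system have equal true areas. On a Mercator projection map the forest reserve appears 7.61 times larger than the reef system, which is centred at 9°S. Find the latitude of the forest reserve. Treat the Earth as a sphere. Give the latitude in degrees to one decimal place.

69.0°

For equal true areas on Mercator, apparent areas scale as sec²φ, so the ratio is cos²φ₂ / cos²φ₁.
cos²φ₂ / cos²φ₁ = 7.61  ⇒  cos φ₁ = cos 9° / √7.61 = 0.9877/2.759 = 0.3580.
φ₁ = arccos(0.3580) ≈ 69.0°.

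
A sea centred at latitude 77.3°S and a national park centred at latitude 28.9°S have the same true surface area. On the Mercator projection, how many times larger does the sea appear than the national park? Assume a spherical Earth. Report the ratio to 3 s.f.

15.9

Mercator areal scale is sec²φ.
At 77.3°: sec²(77.3°) = 1/0.2198² = 20.69.
At 28.9°: sec²(28.9°) = 1/0.8755² = 1.305.
Ratio = 20.69/1.305 = cos²(28.9°)/cos²(77.3°) ≈ 15.9.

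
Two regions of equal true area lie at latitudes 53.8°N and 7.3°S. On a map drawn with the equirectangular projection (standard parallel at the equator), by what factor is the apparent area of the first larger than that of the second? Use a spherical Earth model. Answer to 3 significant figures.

1.68

For the equirectangular projection with φ₀ = 0 (plate carrée), h = 1 along meridians and k = sec φ along parallels.
Areal scale at 53.8°: h·k = 1.000 × 1.693 = 1.693.
Areal scale at 7.3°: h·k = 1.000 × 1.008 = 1.008.
Ratio = 1.693/1.008 ≈ 1.68.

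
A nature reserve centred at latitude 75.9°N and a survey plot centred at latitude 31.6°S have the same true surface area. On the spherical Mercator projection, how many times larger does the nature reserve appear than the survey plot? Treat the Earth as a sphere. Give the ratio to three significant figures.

Mercator is conformal with k = sec φ, so areal scale = k² = sec²φ.
At 75.9°: sec²(75.9°) = 1/0.2436² = 16.85.
At 31.6°: sec²(31.6°) = 1/0.8517² = 1.378.
Ratio = 16.85/1.378 = cos²(31.6°)/cos²(75.9°) ≈ 12.2.

12.2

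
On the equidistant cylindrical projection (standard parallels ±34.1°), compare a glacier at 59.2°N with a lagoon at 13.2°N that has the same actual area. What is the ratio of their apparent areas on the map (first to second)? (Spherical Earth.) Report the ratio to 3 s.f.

In the equirectangular projection with standard parallel φ₀ = 34.1° (x = Rλ cos φ₀, y = Rφ), meridians are true-scale (h = 1) and the parallel scale is k = cos φ₀ / cos φ.
Areal scale at 59.2°: h·k = 1.000 × 1.617 = 1.617.
Areal scale at 13.2°: h·k = 1.000 × 0.8505 = 0.8505.
Ratio = 1.617/0.8505 ≈ 1.90.

1.90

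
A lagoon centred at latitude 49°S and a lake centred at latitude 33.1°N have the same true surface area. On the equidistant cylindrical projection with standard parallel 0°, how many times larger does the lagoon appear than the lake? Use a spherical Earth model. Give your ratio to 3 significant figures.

1.28

For the equirectangular projection with φ₀ = 0 (plate carrée), h = 1 along meridians and k = sec φ along parallels.
Areal scale at 49°: h·k = 1.000 × 1.524 = 1.524.
Areal scale at 33.1°: h·k = 1.000 × 1.194 = 1.194.
Ratio = 1.524/1.194 ≈ 1.28.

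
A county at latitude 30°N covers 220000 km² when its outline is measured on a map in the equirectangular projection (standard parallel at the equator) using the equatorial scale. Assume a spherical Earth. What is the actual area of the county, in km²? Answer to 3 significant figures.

191000 km²

In the plate carrée (x = Rλ, y = Rφ), meridians are true-scale (h = 1) and parallels are stretched by k = sec φ.
Areal scale = h·k = 1 × sec φ; at 30°, h = 1.000, k = 1.155, so h·k = 1.155.
True area = apparent / (areal scale) = 220000 / 1.155 ≈ 191000 km².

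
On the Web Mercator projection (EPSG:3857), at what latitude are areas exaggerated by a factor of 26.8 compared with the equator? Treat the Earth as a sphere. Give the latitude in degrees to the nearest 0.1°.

78.9°

Mercator areal scale is sec²φ.
sec²φ = 26.8  ⇒  cos²φ = 0.03731  ⇒  cos φ = 0.1932.
φ = arccos(0.1932) ≈ 78.9°.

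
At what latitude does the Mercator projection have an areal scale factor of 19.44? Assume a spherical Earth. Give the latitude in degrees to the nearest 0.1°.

76.9°

Mercator areal scale is sec²φ.
sec²φ = 19.44  ⇒  cos²φ = 0.05144  ⇒  cos φ = 0.2268.
φ = arccos(0.2268) ≈ 76.9°.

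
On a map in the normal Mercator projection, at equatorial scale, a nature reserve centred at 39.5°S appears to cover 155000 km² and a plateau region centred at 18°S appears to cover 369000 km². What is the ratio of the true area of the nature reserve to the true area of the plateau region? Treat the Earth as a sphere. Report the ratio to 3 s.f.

0.277

Since Mercator area scale is 1/cos²φ, the true area equals the apparent area multiplied by cos²φ.
True area of nature reserve: 155000 × cos²(39.5°) = 155000 × 0.5954 = 92290 km².
True area of plateau region: 369000 × cos²(18°) = 369000 × 0.9045 = 333800 km².
Ratio = 92290 / 333800 ≈ 0.277.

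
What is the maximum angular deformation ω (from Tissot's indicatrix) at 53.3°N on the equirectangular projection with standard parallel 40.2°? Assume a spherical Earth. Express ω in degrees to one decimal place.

14.0°

With standard parallel φ₀ = 40.2°, the equirectangular projection gives x = Rλ cos φ₀, y = Rφ, so h = 1 and k = cos 40.2° / cos φ.
At 53.3°: h = 1.000, k = 1.278; principal scales a = 1.278, b = 1.000.
sin(ω/2) = (a − b)/(a + b) = 0.2781/2.278 = 0.1221, so ω = 2 arcsin(0.1221) ≈ 14.0°.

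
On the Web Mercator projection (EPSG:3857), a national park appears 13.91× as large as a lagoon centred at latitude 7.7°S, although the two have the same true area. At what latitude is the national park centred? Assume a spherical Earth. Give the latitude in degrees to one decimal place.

74.6°

Mercator areal scale is sec²φ, so apparent-area ratio = sec²φ₁ / sec²φ₂ = cos²φ₂ / cos²φ₁.
cos²φ₂ / cos²φ₁ = 13.91  ⇒  cos φ₁ = cos 7.7° / √13.91 = 0.9910/3.730 = 0.2657.
φ₁ = arccos(0.2657) ≈ 74.6°.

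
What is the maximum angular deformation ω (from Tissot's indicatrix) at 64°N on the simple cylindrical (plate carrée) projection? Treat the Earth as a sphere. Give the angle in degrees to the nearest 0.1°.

46.0°

Plate carrée maps x = Rλ, y = Rφ. The meridian scale is h = 1 and the parallel scale is k = 1/cos φ = sec φ.
At 64°: h = 1.000, k = 2.281; principal scales a = 2.281, b = 1.000.
sin(ω/2) = (a − b)/(a + b) = 1.281/3.281 = 0.3905, so ω = 2 arcsin(0.3905) ≈ 46.0°.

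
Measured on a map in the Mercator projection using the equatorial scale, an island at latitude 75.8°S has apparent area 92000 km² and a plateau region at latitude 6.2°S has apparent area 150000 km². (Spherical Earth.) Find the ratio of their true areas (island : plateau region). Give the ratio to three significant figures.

Since Mercator area scale is 1/cos²φ, the true area equals the apparent area multiplied by cos²φ.
True area of island: 92000 × cos²(75.8°) = 92000 × 0.06018 = 5536 km².
True area of plateau region: 150000 × cos²(6.2°) = 150000 × 0.9883 = 148300 km².
Ratio = 5536 / 148300 ≈ 0.0373.

0.0373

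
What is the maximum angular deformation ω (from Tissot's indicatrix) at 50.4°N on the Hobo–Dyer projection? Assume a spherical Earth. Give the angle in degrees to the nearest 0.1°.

24.9°

Hobo–Dyer is a cylindrical equal-area projection with standard parallels at ±37.5°. A cylindrical equal-area projection with standard parallel φ₀ has meridian scale h = cos φ / cos φ₀ and parallel scale k = cos φ₀ / cos φ (so areas are preserved, h·k = 1).
At 50.4°: h = 0.8035, k = 1.245; principal scales a = 1.245, b = 0.8035.
sin(ω/2) = (a − b)/(a + b) = 0.4412/2.048 = 0.2154, so ω = 2 arcsin(0.2154) ≈ 24.9°.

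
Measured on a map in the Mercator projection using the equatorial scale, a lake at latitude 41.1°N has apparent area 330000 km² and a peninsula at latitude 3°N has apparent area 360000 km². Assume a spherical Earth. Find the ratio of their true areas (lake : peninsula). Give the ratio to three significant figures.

0.522

On Mercator the areal scale is sec²φ, so true area = apparent × cos²φ.
True area of lake: 330000 × cos²(41.1°) = 330000 × 0.5679 = 187400 km².
True area of peninsula: 360000 × cos²(3°) = 360000 × 0.9973 = 359000 km².
Ratio = 187400 / 359000 ≈ 0.522.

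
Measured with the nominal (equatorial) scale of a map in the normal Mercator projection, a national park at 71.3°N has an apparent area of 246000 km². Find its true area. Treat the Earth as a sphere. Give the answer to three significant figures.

25300 km²

Mercator is conformal, so the point scale is isotropic: h = k = sec φ = 1/cos φ.
Areal scale = k² = sec²φ = 1/cos²(71.3°) = 1/0.3206² = 9.728.
True area = apparent / (areal scale) = 246000 / 9.728 ≈ 25300 km².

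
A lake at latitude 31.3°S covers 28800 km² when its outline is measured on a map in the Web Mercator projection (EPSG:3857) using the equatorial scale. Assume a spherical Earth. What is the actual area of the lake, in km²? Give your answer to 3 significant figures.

For Mercator, h = k = sec φ (a conformal cylindrical projection has a single point scale, 1/cos φ).
Areal scale = k² = sec²φ = 1/cos²(31.3°) = 1/0.8545² = 1.370.
True area = apparent / (areal scale) = 28800 / 1.370 ≈ 21000 km².

21000 km²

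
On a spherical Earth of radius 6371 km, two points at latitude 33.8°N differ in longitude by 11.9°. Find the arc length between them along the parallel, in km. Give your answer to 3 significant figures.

1100 km

Arc length along a parallel = R cos φ · Δλ (with Δλ in radians).
= 6371 × cos 33.8° × (11.9° × π/180) = 6371 × 0.8310 × 0.2077 ≈ 1100 km.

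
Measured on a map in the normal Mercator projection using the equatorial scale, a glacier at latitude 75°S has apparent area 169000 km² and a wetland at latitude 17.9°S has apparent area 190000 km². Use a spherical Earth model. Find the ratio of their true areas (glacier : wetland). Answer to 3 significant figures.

0.0658

Mercator's areal exaggeration is sec²φ; hence true area = (apparent area) · cos²φ.
True area of glacier: 169000 × cos²(75°) = 169000 × 0.06699 = 11320 km².
True area of wetland: 190000 × cos²(17.9°) = 190000 × 0.9055 = 172100 km².
Ratio = 11320 / 172100 ≈ 0.0658.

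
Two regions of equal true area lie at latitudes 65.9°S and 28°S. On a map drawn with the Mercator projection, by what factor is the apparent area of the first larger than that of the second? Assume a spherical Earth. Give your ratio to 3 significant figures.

4.68

Mercator areal scale is sec²φ.
At 65.9°: sec²(65.9°) = 1/0.4083² = 5.998.
At 28°: sec²(28°) = 1/0.8829² = 1.283.
Ratio = 5.998/1.283 = cos²(28°)/cos²(65.9°) ≈ 4.68.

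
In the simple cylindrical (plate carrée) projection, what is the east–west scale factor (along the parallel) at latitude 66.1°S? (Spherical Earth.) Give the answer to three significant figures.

For the equirectangular projection with φ₀ = 0 (plate carrée), h = 1 along meridians and k = sec φ along parallels.
k = 1/cos 66.1° = 1/0.4051 = 2.468.

2.47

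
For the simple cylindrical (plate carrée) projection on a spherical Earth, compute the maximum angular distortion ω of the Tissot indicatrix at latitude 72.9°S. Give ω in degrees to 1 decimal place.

For the equirectangular projection with φ₀ = 0 (plate carrée), h = 1 along meridians and k = sec φ along parallels.
At 72.9°: h = 1.000, k = 3.401; principal scales a = 3.401, b = 1.000.
sin(ω/2) = (a − b)/(a + b) = 2.401/4.401 = 0.5455, so ω = 2 arcsin(0.5455) ≈ 66.1°.

66.1°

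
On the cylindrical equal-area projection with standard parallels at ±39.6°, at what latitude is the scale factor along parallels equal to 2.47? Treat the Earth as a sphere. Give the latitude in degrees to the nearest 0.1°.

71.8°

A cylindrical equal-area projection with standard parallel φ₀ has meridian scale h = cos φ / cos φ₀ and parallel scale k = cos φ₀ / cos φ (so areas are preserved, h·k = 1).
k = cos φ₀ / cos φ = 2.47  ⇒  cos φ = cos 39.6° / 2.47 = 0.3119.
φ = arccos(0.3119) ≈ 71.8°.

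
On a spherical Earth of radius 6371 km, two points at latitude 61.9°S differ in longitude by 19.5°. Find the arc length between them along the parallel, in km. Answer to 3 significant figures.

1020 km

Arc length along a parallel = R cos φ · Δλ (with Δλ in radians).
= 6371 × cos 61.9° × (19.5° × π/180) = 6371 × 0.4710 × 0.3403 ≈ 1020 km.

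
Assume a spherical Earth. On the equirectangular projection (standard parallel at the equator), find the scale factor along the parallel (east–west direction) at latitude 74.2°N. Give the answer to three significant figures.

For the equirectangular projection with φ₀ = 0 (plate carrée), h = 1 along meridians and k = sec φ along parallels.
k = 1/cos 74.2° = 1/0.2723 = 3.673.

3.67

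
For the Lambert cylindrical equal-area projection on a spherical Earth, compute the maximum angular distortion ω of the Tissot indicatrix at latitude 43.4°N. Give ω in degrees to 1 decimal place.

The Lambert cylindrical equal-area projection is the cylindrical equal-area projection with its standard parallel at the equator (φ₀ = 0). Cylindrical equal-area (φ₀ = 0°): h = cos φ / cos 0° along meridians, k = cos 0° / cos φ along parallels; h·k = 1.
At 43.4°: h = 0.7266, k = 1.376; principal scales a = 1.376, b = 0.7266.
sin(ω/2) = (a − b)/(a + b) = 0.6497/2.103 = 0.3090, so ω = 2 arcsin(0.3090) ≈ 36.0°.

36.0°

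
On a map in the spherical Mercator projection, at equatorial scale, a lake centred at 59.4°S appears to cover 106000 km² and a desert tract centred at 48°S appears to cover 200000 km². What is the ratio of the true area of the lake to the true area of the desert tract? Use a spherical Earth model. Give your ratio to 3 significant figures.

Since Mercator area scale is 1/cos²φ, the true area equals the apparent area multiplied by cos²φ.
True area of lake: 106000 × cos²(59.4°) = 106000 × 0.2591 = 27470 km².
True area of desert tract: 200000 × cos²(48°) = 200000 × 0.4477 = 89550 km².
Ratio = 27470 / 89550 ≈ 0.307.

0.307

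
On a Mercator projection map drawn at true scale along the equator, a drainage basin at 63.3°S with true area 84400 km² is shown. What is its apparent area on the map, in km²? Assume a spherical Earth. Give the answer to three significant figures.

418000 km²

Mercator is conformal, so the point scale is isotropic: h = k = sec φ = 1/cos φ.
Areal scale = k² = sec²φ = 1/cos²(63.3°) = 1/0.4493² = 4.953.
Apparent area = 84400 × 4.953 ≈ 418000 km².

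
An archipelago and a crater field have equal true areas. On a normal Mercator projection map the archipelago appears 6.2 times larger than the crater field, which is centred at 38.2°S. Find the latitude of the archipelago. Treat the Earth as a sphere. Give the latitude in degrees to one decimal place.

71.6°

On Mercator, (apparent₁)/(apparent₂) = sec²φ₁ / sec²φ₂ when true areas are equal.
cos²φ₂ / cos²φ₁ = 6.2  ⇒  cos φ₁ = cos 38.2° / √6.2 = 0.7859/2.490 = 0.3156.
φ₁ = arccos(0.3156) ≈ 71.6°.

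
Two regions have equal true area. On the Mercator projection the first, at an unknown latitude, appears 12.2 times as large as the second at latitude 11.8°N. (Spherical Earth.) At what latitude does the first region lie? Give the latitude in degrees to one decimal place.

73.7°

Mercator areal scale is sec²φ, so apparent-area ratio = sec²φ₁ / sec²φ₂ = cos²φ₂ / cos²φ₁.
cos²φ₂ / cos²φ₁ = 12.2  ⇒  cos φ₁ = cos 11.8° / √12.2 = 0.9789/3.493 = 0.2802.
φ₁ = arccos(0.2802) ≈ 73.7°.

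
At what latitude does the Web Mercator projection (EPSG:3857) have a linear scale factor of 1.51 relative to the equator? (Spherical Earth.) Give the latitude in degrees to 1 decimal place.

Mercator scale is k = sec φ = 1/cos φ.
1/cos φ = 1.51  ⇒  cos φ = 0.6623  ⇒  φ = arccos(0.6623) ≈ 48.5°.

48.5°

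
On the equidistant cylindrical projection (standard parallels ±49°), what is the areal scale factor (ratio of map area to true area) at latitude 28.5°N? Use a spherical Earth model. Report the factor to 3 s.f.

0.747

In the equirectangular projection with standard parallel φ₀ = 49° (x = Rλ cos φ₀, y = Rφ), meridians are true-scale (h = 1) and the parallel scale is k = cos φ₀ / cos φ.
Areal scale = h·k = 1 × cos φ₀ / cos φ; at 28.5°, h = 1.000, k = 0.7465, so h·k = 0.7465.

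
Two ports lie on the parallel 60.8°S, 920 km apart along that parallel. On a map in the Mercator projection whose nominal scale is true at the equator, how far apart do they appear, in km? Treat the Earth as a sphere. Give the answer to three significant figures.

1890 km

Mercator is conformal, so the point scale is isotropic: h = k = sec φ = 1/cos φ.
Along the parallel, k = sec 60.8° = 1/0.4879 = 2.050.
Map distance = 920 × 2.050 ≈ 1890 km.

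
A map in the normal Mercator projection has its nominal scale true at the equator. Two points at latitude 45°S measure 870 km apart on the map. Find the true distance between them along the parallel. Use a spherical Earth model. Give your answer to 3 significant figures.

For Mercator, h = k = sec φ (a conformal cylindrical projection has a single point scale, 1/cos φ).
Along the parallel at 45°, map distances are exaggerated by k = sec 45° = 1.414.
True distance = 870 / 1.414 = 870 × cos 45° ≈ 615 km.

615 km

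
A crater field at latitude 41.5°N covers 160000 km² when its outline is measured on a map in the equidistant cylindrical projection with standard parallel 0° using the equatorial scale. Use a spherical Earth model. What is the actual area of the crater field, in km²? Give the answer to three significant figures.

120000 km²

Plate carrée maps x = Rλ, y = Rφ. The meridian scale is h = 1 and the parallel scale is k = 1/cos φ = sec φ.
Areal scale = h·k = 1 × sec φ; at 41.5°, h = 1.000, k = 1.335, so h·k = 1.335.
True area = apparent / (areal scale) = 160000 / 1.335 ≈ 120000 km².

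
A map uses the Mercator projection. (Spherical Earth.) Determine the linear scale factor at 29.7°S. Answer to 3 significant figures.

1.15

For Mercator, h = k = sec φ (a conformal cylindrical projection has a single point scale, 1/cos φ).
k = 1/cos 29.7° = 1/0.8686 = 1.151.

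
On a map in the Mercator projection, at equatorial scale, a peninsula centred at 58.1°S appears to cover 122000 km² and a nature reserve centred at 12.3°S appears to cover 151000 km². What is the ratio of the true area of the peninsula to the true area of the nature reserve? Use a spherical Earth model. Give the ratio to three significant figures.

0.236

Mercator's areal exaggeration is sec²φ; hence true area = (apparent area) · cos²φ.
True area of peninsula: 122000 × cos²(58.1°) = 122000 × 0.2792 = 34070 km².
True area of nature reserve: 151000 × cos²(12.3°) = 151000 × 0.9546 = 144100 km².
Ratio = 34070 / 144100 ≈ 0.236.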